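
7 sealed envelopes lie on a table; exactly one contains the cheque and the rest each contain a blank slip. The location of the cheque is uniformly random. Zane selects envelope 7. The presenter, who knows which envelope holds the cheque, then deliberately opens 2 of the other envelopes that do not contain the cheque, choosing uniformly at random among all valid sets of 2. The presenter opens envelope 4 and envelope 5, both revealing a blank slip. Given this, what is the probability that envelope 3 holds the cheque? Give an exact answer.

Consider each possible location of the cheque in turn.
If it is in any of envelopes 1, 2, 3, and 6 (prior 1/7 each): the presenter has 10 equally likely choices, so probability 1/10; weight (1/7)·(1/10) = 1/70 each.
If it is in either of envelopes 4 and 5 (prior 1/7 each): that envelope was opened and seen not to hold the prize — ruled out; weight (1/7)·0 = 0 each.
If it is in envelope 7 (prior 1/7): the presenter has 15 equally likely choices, so probability 1/15; weight (1/7)·(1/15) = 1/105.
The weights sum to 1/15.
So P(the cheque in envelope 3 | the presenter opened envelope 4 and envelope 5) = (1/70) / (1/15) = 3/14.

3/14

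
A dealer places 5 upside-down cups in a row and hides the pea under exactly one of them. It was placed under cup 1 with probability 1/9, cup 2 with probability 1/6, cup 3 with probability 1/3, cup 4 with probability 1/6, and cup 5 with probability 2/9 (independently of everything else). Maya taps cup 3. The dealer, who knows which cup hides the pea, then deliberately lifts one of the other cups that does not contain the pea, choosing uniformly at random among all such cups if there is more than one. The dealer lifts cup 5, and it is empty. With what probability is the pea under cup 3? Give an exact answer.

Apply Bayes' rule, conditioning on where the pea actually is.
If it is under cup 1 (prior 1/9): the dealer has 3 equally likely choices, so probability 1/3; weight (1/9)·(1/3) = 1/27.
If it is under either of cups 2 and 4 (prior 1/6 each): the dealer has 3 equally likely choices, so probability 1/3; weight (1/6)·(1/3) = 1/18 each.
If it is under cup 3 (prior 1/3): the dealer has 4 equally likely choices, so probability 1/4; weight (1/3)·(1/4) = 1/12.
If it is under cup 5 (prior 2/9): the dealer opened cup 5, so this case is ruled out; weight (2/9)·0 = 0.
The weights sum to 25/108.
So P(the pea under cup 3 | the dealer opened cup 5) = (1/12) / (25/108) = 9/25.

9/25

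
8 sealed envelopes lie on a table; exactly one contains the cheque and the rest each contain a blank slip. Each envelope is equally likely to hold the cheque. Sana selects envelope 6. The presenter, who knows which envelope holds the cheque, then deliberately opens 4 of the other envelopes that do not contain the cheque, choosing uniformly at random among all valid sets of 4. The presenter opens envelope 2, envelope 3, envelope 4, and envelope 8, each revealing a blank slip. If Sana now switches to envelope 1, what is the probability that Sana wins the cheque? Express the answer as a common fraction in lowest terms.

7/24

Consider each possible location of the cheque in turn.
If it is in any of envelopes 1, 5, and 7 (prior 1/8 each): the presenter has 15 equally likely choices, so probability 1/15; weight (1/8)·(1/15) = 1/120 each.
If it is in any of envelopes 2, 3, 4, and 8 (prior 1/8 each): that envelope was opened and seen not to hold the prize — ruled out; weight (1/8)·0 = 0 each.
If it is in envelope 6 (prior 1/8): the presenter has 35 equally likely choices, so probability 1/35; weight (1/8)·(1/35) = 1/280.
The weights sum to 1/35.
So P(the cheque in envelope 1 | the presenter opened envelope 2, envelope 3, envelope 4, and envelope 8) = (1/120) / (1/35) = 7/24.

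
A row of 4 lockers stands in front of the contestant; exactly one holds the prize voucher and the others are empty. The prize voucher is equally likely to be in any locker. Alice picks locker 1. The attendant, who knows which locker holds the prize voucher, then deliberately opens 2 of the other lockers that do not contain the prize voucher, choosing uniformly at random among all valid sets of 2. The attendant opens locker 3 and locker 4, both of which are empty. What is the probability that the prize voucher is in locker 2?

3/4

Apply Bayes' rule, conditioning on where the prize voucher actually is.
If it is in locker 1 (prior 1/4): the attendant has 3 equally likely choices, so probability 1/3; weight (1/4)·(1/3) = 1/12.
If it is in locker 2 (prior 1/4): the attendant has no choice, probability 1; weight (1/4)·1 = 1/4.
If it is in either of lockers 3 and 4 (prior 1/4 each): that locker was opened and seen not to hold the prize — ruled out; weight (1/4)·0 = 0 each.
The weights sum to 1/3.
So P(the prize voucher in locker 2 | the attendant opened locker 3 and locker 4) = (1/4) / (1/3) = 3/4.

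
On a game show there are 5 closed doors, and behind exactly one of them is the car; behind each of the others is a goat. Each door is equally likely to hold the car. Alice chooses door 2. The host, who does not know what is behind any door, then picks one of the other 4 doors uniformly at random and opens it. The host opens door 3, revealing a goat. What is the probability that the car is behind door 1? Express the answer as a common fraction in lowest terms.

1/4

Consider each possible location of the car in turn.
If it is behind any of doors 1, 2, 4, and 5 (prior 1/5 each): the host picks door 3 with probability 1/4 regardless, and it is not the prize; weight (1/5)·(1/4) = 1/20 each.
If it is behind door 3 (prior 1/5): the host opened door 3, so this case is ruled out; weight (1/5)·0 = 0.
The weights sum to 1/5.
So P(the car behind door 1 | the host opened door 3) = (1/20) / (1/5) = 1/4.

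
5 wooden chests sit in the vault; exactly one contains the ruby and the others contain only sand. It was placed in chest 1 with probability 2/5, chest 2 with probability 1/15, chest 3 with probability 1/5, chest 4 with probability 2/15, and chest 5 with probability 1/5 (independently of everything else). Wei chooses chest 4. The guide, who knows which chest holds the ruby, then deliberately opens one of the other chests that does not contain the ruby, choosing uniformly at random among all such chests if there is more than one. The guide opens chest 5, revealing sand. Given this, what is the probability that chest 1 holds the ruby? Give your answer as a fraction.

Condition on the true location of the ruby.
If it is in chest 1 (prior 2/5): the guide has 3 equally likely choices, so probability 1/3; weight (2/5)·(1/3) = 2/15.
If it is in chest 2 (prior 1/15): the guide has 3 equally likely choices, so probability 1/3; weight (1/15)·(1/3) = 1/45.
If it is in chest 3 (prior 1/5): the guide has 3 equally likely choices, so probability 1/3; weight (1/5)·(1/3) = 1/15.
If it is in chest 4 (prior 2/15): the guide has 4 equally likely choices, so probability 1/4; weight (2/15)·(1/4) = 1/30.
If it is in chest 5 (prior 1/5): the guide opened chest 5, so this case is ruled out; weight (1/5)·0 = 0.
The weights sum to 23/90.
So P(the ruby in chest 1 | the guide opened chest 5) = (2/15) / (23/90) = 12/23.

12/23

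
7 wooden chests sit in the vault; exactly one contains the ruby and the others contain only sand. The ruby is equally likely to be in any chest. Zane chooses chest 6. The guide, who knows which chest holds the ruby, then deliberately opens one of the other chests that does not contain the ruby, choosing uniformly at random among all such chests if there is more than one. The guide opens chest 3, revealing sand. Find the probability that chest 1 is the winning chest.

6/35

Consider each possible location of the ruby in turn.
If it is in any of chests 1, 2, 4, 5, and 7 (prior 1/7 each): the guide has 5 equally likely choices, so probability 1/5; weight (1/7)·(1/5) = 1/35 each.
If it is in chest 3 (prior 1/7): the guide opened chest 3, so this case is ruled out; weight (1/7)·0 = 0.
If it is in chest 6 (prior 1/7): the guide has 6 equally likely choices, so probability 1/6; weight (1/7)·(1/6) = 1/42.
The weights sum to 1/6.
So P(the ruby in chest 1 | the guide opened chest 3) = (1/35) / (1/6) = 6/35.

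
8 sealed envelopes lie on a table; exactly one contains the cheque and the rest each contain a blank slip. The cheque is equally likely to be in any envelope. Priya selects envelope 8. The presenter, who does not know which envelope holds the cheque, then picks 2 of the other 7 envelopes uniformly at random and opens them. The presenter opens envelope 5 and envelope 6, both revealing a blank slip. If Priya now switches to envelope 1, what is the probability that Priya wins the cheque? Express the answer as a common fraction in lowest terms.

Condition on the true location of the cheque.
If it is in any of envelopes 1, 2, 3, 4, 7, and 8 (prior 1/8 each): the presenter picks exactly this set with probability 1/21 regardless, and none is the prize; weight (1/8)·(1/21) = 1/168 each.
If it is in either of envelopes 5 and 6 (prior 1/8 each): that envelope was opened and seen not to hold the prize — ruled out; weight (1/8)·0 = 0 each.
The weights sum to 1/28.
So P(the cheque in envelope 1 | the presenter opened envelope 5 and envelope 6) = (1/168) / (1/28) = 1/6.

1/6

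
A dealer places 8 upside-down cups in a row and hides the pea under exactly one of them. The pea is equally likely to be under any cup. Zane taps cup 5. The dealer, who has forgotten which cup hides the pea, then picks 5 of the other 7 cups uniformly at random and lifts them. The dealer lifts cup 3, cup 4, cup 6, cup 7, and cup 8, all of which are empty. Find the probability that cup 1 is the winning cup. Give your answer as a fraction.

1/3

Apply Bayes' rule, conditioning on where the pea actually is.
If it is under any of cups 1, 2, and 5 (prior 1/8 each): the dealer picks exactly this set with probability 1/21 regardless, and none is the prize; weight (1/8)·(1/21) = 1/168 each.
If it is under any of cups 3, 4, 6, 7, and 8 (prior 1/8 each): that cup was opened and seen not to hold the prize — ruled out; weight (1/8)·0 = 0 each.
The weights sum to 1/56.
So P(the pea under cup 1 | the dealer opened cup 3, cup 4, cup 6, cup 7, and cup 8) = (1/168) / (1/56) = 1/3.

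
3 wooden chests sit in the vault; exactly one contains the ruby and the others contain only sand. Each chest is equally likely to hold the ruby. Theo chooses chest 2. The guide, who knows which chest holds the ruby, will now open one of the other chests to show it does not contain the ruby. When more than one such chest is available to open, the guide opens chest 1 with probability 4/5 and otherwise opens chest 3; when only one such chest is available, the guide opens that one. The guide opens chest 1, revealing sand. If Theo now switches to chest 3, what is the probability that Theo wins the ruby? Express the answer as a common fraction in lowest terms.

Condition on the true location of the ruby.
If it is in chest 1 (prior 1/3): the guide opened chest 1, so this case is ruled out; weight (1/3)·0 = 0.
If it is in chest 2 (prior 1/3): chest 1 is available, opened with probability 4/5; weight (1/3)·(4/5) = 4/15.
If it is in chest 3 (prior 1/3): only chest 1 is available, probability 1; weight (1/3)·1 = 1/3.
The weights sum to 3/5.
So P(the ruby in chest 3 | the guide opened chest 1) = (1/3) / (3/5) = 5/9.

5/9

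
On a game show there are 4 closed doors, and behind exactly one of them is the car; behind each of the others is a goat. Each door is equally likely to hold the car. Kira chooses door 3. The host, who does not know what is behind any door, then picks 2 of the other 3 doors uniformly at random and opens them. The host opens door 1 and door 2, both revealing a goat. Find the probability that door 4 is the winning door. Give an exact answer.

Apply Bayes' rule, conditioning on where the car actually is.
If it is behind either of doors 1 and 2 (prior 1/4 each): that door was opened and seen not to hold the prize — ruled out; weight (1/4)·0 = 0 each.
If it is behind either of doors 3 and 4 (prior 1/4 each): the host picks exactly this set with probability 1/3 regardless, and none is the prize; weight (1/4)·(1/3) = 1/12 each.
The weights sum to 1/6.
So P(the car behind door 4 | the host opened door 1 and door 2) = (1/12) / (1/6) = 1/2.

1/2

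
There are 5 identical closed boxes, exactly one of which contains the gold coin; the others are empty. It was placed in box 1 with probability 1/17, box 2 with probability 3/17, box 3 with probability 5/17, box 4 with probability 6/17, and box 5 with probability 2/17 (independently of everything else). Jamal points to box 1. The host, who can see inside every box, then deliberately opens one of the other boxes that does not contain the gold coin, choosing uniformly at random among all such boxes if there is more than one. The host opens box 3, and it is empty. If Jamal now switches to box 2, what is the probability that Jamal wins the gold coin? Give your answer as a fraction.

12/47

Condition on the true location of the gold coin.
If it is in box 1 (prior 1/17): the host has 4 equally likely choices, so probability 1/4; weight (1/17)·(1/4) = 1/68.
If it is in box 2 (prior 3/17): the host has 3 equally likely choices, so probability 1/3; weight (3/17)·(1/3) = 1/17.
If it is in box 3 (prior 5/17): the host opened box 3, so this case is ruled out; weight (5/17)·0 = 0.
If it is in box 4 (prior 6/17): the host has 3 equally likely choices, so probability 1/3; weight (6/17)·(1/3) = 2/17.
If it is in box 5 (prior 2/17): the host has 3 equally likely choices, so probability 1/3; weight (2/17)·(1/3) = 2/51.
The weights sum to 47/204.
So P(the gold coin in box 2 | the host opened box 3) = (1/17) / (47/204) = 12/47.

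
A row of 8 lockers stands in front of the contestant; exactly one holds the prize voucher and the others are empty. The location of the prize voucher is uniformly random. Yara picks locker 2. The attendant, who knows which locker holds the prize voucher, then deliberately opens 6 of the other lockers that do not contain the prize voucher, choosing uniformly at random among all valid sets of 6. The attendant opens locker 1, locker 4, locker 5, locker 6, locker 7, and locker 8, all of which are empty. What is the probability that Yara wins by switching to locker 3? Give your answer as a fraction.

7/8

Apply Bayes' rule, conditioning on where the prize voucher actually is.
If it is in any of lockers 1, 4, 5, 6, 7, and 8 (prior 1/8 each): that locker was opened and seen not to hold the prize — ruled out; weight (1/8)·0 = 0 each.
If it is in locker 2 (prior 1/8): the attendant has 7 equally likely choices, so probability 1/7; weight (1/8)·(1/7) = 1/56.
If it is in locker 3 (prior 1/8): the attendant has no choice, probability 1; weight (1/8)·1 = 1/8.
The weights sum to 1/7.
So P(the prize voucher in locker 3 | the attendant opened locker 1, locker 4, locker 5, locker 6, locker 7, and locker 8) = (1/8) / (1/7) = 7/8.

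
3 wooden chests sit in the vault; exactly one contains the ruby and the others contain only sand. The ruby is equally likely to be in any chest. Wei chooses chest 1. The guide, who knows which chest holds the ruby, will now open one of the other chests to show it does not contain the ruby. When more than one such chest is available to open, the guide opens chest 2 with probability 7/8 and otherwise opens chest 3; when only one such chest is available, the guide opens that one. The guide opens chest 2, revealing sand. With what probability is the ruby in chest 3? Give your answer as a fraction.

8/15

Condition on the true location of the ruby.
If it is in chest 1 (prior 1/3): chest 2 is available, opened with probability 7/8; weight (1/3)·(7/8) = 7/24.
If it is in chest 2 (prior 1/3): the guide opened chest 2, so this case is ruled out; weight (1/3)·0 = 0.
If it is in chest 3 (prior 1/3): only chest 2 is available, probability 1; weight (1/3)·1 = 1/3.
The weights sum to 5/8.
So P(the ruby in chest 3 | the guide opened chest 2) = (1/3) / (5/8) = 8/15.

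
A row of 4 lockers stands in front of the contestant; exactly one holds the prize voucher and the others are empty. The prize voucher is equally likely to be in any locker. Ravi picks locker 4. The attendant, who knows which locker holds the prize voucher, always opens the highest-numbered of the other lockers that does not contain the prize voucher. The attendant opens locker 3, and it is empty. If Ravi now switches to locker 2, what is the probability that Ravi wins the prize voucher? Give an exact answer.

Condition on the true location of the prize voucher.
If it is in any of lockers 1, 2, and 4 (prior 1/4 each): locker 3 is the highest-numbered option available, probability 1; weight (1/4)·1 = 1/4 each.
If it is in locker 3 (prior 1/4): the attendant opened locker 3, so this case is ruled out; weight (1/4)·0 = 0.
The weights sum to 3/4.
So P(the prize voucher in locker 2 | the attendant opened locker 3) = (1/4) / (3/4) = 1/3.

1/3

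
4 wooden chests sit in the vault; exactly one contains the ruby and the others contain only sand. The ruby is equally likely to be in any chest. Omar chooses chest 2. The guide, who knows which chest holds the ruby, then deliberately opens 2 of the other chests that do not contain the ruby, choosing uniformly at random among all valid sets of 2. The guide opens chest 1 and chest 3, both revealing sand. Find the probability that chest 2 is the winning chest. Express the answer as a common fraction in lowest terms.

1/4

Apply Bayes' rule, conditioning on where the ruby actually is.
If it is in either of chests 1 and 3 (prior 1/4 each): that chest was opened and seen not to hold the prize — ruled out; weight (1/4)·0 = 0 each.
If it is in chest 2 (prior 1/4): the guide has 3 equally likely choices, so probability 1/3; weight (1/4)·(1/3) = 1/12.
If it is in chest 4 (prior 1/4): the guide has no choice, probability 1; weight (1/4)·1 = 1/4.
The weights sum to 1/3.
So P(the ruby in chest 2 | the guide opened chest 1 and chest 3) = (1/12) / (1/3) = 1/4.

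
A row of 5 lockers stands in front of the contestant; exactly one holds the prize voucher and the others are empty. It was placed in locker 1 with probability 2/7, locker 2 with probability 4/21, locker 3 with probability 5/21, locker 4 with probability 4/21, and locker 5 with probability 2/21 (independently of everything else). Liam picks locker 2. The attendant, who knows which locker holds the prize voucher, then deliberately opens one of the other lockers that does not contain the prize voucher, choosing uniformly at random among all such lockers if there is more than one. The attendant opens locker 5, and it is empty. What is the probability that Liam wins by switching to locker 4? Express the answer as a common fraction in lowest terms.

Apply Bayes' rule, conditioning on where the prize voucher actually is.
If it is in locker 1 (prior 2/7): the attendant has 3 equally likely choices, so probability 1/3; weight (2/7)·(1/3) = 2/21.
If it is in locker 2 (prior 4/21): the attendant has 4 equally likely choices, so probability 1/4; weight (4/21)·(1/4) = 1/21.
If it is in locker 3 (prior 5/21): the attendant has 3 equally likely choices, so probability 1/3; weight (5/21)·(1/3) = 5/63.
If it is in locker 4 (prior 4/21): the attendant has 3 equally likely choices, so probability 1/3; weight (4/21)·(1/3) = 4/63.
If it is in locker 5 (prior 2/21): the attendant opened locker 5, so this case is ruled out; weight (2/21)·0 = 0.
The weights sum to 2/7.
So P(the prize voucher in locker 4 | the attendant opened locker 5) = (4/63) / (2/7) = 2/9.

2/9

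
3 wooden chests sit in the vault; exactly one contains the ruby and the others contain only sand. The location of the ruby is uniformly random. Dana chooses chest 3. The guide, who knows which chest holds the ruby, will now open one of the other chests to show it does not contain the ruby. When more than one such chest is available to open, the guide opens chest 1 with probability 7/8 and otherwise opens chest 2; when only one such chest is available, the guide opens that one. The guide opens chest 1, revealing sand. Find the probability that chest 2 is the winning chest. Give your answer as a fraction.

Condition on the true location of the ruby.
If it is in chest 1 (prior 1/3): the guide opened chest 1, so this case is ruled out; weight (1/3)·0 = 0.
If it is in chest 2 (prior 1/3): only chest 1 is available, probability 1; weight (1/3)·1 = 1/3.
If it is in chest 3 (prior 1/3): chest 1 is available, opened with probability 7/8; weight (1/3)·(7/8) = 7/24.
The weights sum to 5/8.
So P(the ruby in chest 2 | the guide opened chest 1) = (1/3) / (5/8) = 8/15.

8/15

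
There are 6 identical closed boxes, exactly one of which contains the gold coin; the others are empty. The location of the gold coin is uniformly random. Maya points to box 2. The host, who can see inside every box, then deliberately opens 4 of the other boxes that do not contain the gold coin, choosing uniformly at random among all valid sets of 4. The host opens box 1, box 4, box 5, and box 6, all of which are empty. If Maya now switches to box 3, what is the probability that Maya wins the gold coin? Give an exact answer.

5/6

Apply Bayes' rule, conditioning on where the gold coin actually is.
If it is in any of boxes 1, 4, 5, and 6 (prior 1/6 each): that box was opened and seen not to hold the prize — ruled out; weight (1/6)·0 = 0 each.
If it is in box 2 (prior 1/6): the host has 5 equally likely choices, so probability 1/5; weight (1/6)·(1/5) = 1/30.
If it is in box 3 (prior 1/6): the host has no choice, probability 1; weight (1/6)·1 = 1/6.
The weights sum to 1/5.
So P(the gold coin in box 3 | the host opened box 1, box 4, box 5, and box 6) = (1/6) / (1/5) = 5/6.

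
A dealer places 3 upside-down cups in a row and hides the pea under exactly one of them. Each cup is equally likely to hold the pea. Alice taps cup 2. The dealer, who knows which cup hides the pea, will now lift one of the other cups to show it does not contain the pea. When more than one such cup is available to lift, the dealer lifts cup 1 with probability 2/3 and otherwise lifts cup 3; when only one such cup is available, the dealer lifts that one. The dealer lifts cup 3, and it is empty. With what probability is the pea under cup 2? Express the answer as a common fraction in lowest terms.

1/4

Consider each possible location of the pea in turn.
If it is under cup 1 (prior 1/3): only cup 3 is available, probability 1; weight (1/3)·1 = 1/3.
If it is under cup 2 (prior 1/3): cup 1 is available but not opened, probability 1/3; weight (1/3)·(1/3) = 1/9.
If it is under cup 3 (prior 1/3): the dealer opened cup 3, so this case is ruled out; weight (1/3)·0 = 0.
The weights sum to 4/9.
So P(the pea under cup 2 | the dealer opened cup 3) = (1/9) / (4/9) = 1/4.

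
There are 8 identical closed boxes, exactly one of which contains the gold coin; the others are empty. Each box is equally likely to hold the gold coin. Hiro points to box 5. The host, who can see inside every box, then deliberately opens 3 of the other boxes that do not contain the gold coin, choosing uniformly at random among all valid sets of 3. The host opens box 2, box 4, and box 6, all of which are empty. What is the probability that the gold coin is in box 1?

Consider each possible location of the gold coin in turn.
If it is in any of boxes 1, 3, 7, and 8 (prior 1/8 each): the host has 20 equally likely choices, so probability 1/20; weight (1/8)·(1/20) = 1/160 each.
If it is in any of boxes 2, 4, and 6 (prior 1/8 each): that box was opened and seen not to hold the prize — ruled out; weight (1/8)·0 = 0 each.
If it is in box 5 (prior 1/8): the host has 35 equally likely choices, so probability 1/35; weight (1/8)·(1/35) = 1/280.
The weights sum to 1/35.
So P(the gold coin in box 1 | the host opened box 2, box 4, and box 6) = (1/160) / (1/35) = 7/32.

7/32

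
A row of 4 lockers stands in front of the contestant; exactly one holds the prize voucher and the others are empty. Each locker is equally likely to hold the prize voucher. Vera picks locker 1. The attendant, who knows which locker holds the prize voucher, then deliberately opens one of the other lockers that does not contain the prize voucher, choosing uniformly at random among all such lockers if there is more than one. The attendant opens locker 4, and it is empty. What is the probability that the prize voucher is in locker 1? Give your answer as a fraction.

1/4

Consider each possible location of the prize voucher in turn.
If it is in locker 1 (prior 1/4): the attendant has 3 equally likely choices, so probability 1/3; weight (1/4)·(1/3) = 1/12.
If it is in either of lockers 2 and 3 (prior 1/4 each): the attendant has 2 equally likely choices, so probability 1/2; weight (1/4)·(1/2) = 1/8 each.
If it is in locker 4 (prior 1/4): the attendant opened locker 4, so this case is ruled out; weight (1/4)·0 = 0.
The weights sum to 1/3.
So P(the prize voucher in locker 1 | the attendant opened locker 4) = (1/12) / (1/3) = 1/4.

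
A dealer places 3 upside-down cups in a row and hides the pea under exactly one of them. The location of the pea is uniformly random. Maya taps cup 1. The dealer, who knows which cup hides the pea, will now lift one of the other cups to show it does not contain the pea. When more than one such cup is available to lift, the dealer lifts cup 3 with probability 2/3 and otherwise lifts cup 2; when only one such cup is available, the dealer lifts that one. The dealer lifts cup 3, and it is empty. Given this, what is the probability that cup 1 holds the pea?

2/5

Apply Bayes' rule, conditioning on where the pea actually is.
If it is under cup 1 (prior 1/3): cup 3 is available, opened with probability 2/3; weight (1/3)·(2/3) = 2/9.
If it is under cup 2 (prior 1/3): only cup 3 is available, probability 1; weight (1/3)·1 = 1/3.
If it is under cup 3 (prior 1/3): the dealer opened cup 3, so this case is ruled out; weight (1/3)·0 = 0.
The weights sum to 5/9.
So P(the pea under cup 1 | the dealer opened cup 3) = (2/9) / (5/9) = 2/5.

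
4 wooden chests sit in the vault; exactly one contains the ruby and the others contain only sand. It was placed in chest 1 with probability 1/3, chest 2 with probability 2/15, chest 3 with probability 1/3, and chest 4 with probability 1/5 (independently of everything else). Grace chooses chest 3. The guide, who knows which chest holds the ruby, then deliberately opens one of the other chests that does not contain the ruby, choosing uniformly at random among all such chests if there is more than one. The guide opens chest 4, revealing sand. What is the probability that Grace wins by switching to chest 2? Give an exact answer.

Consider each possible location of the ruby in turn.
If it is in chest 1 (prior 1/3): the guide has 2 equally likely choices, so probability 1/2; weight (1/3)·(1/2) = 1/6.
If it is in chest 2 (prior 2/15): the guide has 2 equally likely choices, so probability 1/2; weight (2/15)·(1/2) = 1/15.
If it is in chest 3 (prior 1/3): the guide has 3 equally likely choices, so probability 1/3; weight (1/3)·(1/3) = 1/9.
If it is in chest 4 (prior 1/5): the guide opened chest 4, so this case is ruled out; weight (1/5)·0 = 0.
The weights sum to 31/90.
So P(the ruby in chest 2 | the guide opened chest 4) = (1/15) / (31/90) = 6/31.

6/31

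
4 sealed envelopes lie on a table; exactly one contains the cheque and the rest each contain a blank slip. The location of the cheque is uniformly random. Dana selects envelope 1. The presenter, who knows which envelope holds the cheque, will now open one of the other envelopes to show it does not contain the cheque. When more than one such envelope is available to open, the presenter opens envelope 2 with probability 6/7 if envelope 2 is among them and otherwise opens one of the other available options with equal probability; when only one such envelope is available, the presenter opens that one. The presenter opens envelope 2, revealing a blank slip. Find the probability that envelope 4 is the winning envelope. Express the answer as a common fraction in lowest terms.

1/3

Consider each possible location of the cheque in turn.
If it is in any of envelopes 1, 3, and 4 (prior 1/4 each): envelope 2 is available, opened with probability 6/7; weight (1/4)·(6/7) = 3/14 each.
If it is in envelope 2 (prior 1/4): the presenter opened envelope 2, so this case is ruled out; weight (1/4)·0 = 0.
The weights sum to 9/14.
So P(the cheque in envelope 4 | the presenter opened envelope 2) = (3/14) / (9/14) = 1/3.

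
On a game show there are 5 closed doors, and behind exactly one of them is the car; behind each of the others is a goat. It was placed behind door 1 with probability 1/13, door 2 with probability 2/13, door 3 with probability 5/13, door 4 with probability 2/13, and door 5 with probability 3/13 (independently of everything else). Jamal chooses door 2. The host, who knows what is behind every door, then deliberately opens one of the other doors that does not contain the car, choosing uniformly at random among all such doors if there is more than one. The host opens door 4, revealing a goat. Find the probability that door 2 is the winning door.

Consider each possible location of the car in turn.
If it is behind door 1 (prior 1/13): the host has 3 equally likely choices, so probability 1/3; weight (1/13)·(1/3) = 1/39.
If it is behind door 2 (prior 2/13): the host has 4 equally likely choices, so probability 1/4; weight (2/13)·(1/4) = 1/26.
If it is behind door 3 (prior 5/13): the host has 3 equally likely choices, so probability 1/3; weight (5/13)·(1/3) = 5/39.
If it is behind door 4 (prior 2/13): the host opened door 4, so this case is ruled out; weight (2/13)·0 = 0.
If it is behind door 5 (prior 3/13): the host has 3 equally likely choices, so probability 1/3; weight (3/13)·(1/3) = 1/13.
The weights sum to 7/26.
So P(the car behind door 2 | the host opened door 4) = (1/26) / (7/26) = 1/7.

1/7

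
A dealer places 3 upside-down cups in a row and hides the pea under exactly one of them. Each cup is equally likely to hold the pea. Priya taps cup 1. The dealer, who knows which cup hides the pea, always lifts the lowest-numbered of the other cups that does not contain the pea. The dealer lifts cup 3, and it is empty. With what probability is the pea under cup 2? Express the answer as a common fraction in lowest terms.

Condition on the true location of the pea.
If it is under cup 1 (prior 1/3): the dealer would have opened cup 2 instead, probability 0; weight (1/3)·0 = 0.
If it is under cup 2 (prior 1/3): cup 3 is the lowest-numbered option available, probability 1; weight (1/3)·1 = 1/3.
If it is under cup 3 (prior 1/3): the dealer opened cup 3, so this case is ruled out; weight (1/3)·0 = 0.
The weights sum to 1/3.
So P(the pea under cup 2 | the dealer opened cup 3) = (1/3) / (1/3) = 1.

1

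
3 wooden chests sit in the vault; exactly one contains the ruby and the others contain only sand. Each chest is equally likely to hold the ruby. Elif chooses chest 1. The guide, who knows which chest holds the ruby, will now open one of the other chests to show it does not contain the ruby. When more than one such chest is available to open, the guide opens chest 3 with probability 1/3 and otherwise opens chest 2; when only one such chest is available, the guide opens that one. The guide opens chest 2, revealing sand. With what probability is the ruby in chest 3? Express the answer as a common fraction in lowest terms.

3/5

Condition on the true location of the ruby.
If it is in chest 1 (prior 1/3): chest 3 is available but not opened, probability 2/3; weight (1/3)·(2/3) = 2/9.
If it is in chest 2 (prior 1/3): the guide opened chest 2, so this case is ruled out; weight (1/3)·0 = 0.
If it is in chest 3 (prior 1/3): only chest 2 is available, probability 1; weight (1/3)·1 = 1/3.
The weights sum to 5/9.
So P(the ruby in chest 3 | the guide opened chest 2) = (1/3) / (5/9) = 3/5.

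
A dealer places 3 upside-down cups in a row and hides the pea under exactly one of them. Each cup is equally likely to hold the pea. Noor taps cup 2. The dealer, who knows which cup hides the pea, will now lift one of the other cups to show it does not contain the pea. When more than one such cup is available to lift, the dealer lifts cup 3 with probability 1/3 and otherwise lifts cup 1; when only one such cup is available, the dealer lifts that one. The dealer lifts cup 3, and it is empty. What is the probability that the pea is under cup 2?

1/4

Consider each possible location of the pea in turn.
If it is under cup 1 (prior 1/3): only cup 3 is available, probability 1; weight (1/3)·1 = 1/3.
If it is under cup 2 (prior 1/3): cup 3 is available, opened with probability 1/3; weight (1/3)·(1/3) = 1/9.
If it is under cup 3 (prior 1/3): the dealer opened cup 3, so this case is ruled out; weight (1/3)·0 = 0.
The weights sum to 4/9.
So P(the pea under cup 2 | the dealer opened cup 3) = (1/9) / (4/9) = 1/4.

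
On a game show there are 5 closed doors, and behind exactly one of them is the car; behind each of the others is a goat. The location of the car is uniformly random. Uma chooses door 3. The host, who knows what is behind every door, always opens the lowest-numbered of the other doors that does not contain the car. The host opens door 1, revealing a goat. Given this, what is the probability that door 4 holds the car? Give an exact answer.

Consider each possible location of the car in turn.
If it is behind door 1 (prior 1/5): the host opened door 1, so this case is ruled out; weight (1/5)·0 = 0.
If it is behind any of doors 2, 3, 4, and 5 (prior 1/5 each): door 1 is the lowest-numbered option available, probability 1; weight (1/5)·1 = 1/5 each.
The weights sum to 4/5.
So P(the car behind door 4 | the host opened door 1) = (1/5) / (4/5) = 1/4.

1/4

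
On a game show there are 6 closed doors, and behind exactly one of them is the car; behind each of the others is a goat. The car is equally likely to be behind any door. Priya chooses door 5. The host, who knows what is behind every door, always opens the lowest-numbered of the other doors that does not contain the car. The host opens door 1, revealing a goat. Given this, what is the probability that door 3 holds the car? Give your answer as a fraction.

Condition on the true location of the car.
If it is behind door 1 (prior 1/6): the host opened door 1, so this case is ruled out; weight (1/6)·0 = 0.
If it is behind any of doors 2, 3, 4, 5, and 6 (prior 1/6 each): door 1 is the lowest-numbered option available, probability 1; weight (1/6)·1 = 1/6 each.
The weights sum to 5/6.
So P(the car behind door 3 | the host opened door 1) = (1/6) / (5/6) = 1/5.

1/5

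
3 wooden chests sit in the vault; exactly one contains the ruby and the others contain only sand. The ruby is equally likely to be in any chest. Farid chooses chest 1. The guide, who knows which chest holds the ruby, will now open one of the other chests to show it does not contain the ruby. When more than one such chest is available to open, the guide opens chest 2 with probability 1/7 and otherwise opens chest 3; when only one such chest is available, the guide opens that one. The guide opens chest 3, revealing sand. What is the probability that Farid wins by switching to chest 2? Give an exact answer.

7/13

Consider each possible location of the ruby in turn.
If it is in chest 1 (prior 1/3): chest 2 is available but not opened, probability 6/7; weight (1/3)·(6/7) = 2/7.
If it is in chest 2 (prior 1/3): only chest 3 is available, probability 1; weight (1/3)·1 = 1/3.
If it is in chest 3 (prior 1/3): the guide opened chest 3, so this case is ruled out; weight (1/3)·0 = 0.
The weights sum to 13/21.
So P(the ruby in chest 2 | the guide opened chest 3) = (1/3) / (13/21) = 7/13.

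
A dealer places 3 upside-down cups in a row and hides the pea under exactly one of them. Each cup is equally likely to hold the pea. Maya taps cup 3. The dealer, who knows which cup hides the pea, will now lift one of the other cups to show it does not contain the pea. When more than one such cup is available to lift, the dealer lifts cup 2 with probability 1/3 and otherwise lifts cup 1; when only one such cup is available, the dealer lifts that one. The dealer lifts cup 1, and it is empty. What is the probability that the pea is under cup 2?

Consider each possible location of the pea in turn.
If it is under cup 1 (prior 1/3): the dealer opened cup 1, so this case is ruled out; weight (1/3)·0 = 0.
If it is under cup 2 (prior 1/3): only cup 1 is available, probability 1; weight (1/3)·1 = 1/3.
If it is under cup 3 (prior 1/3): cup 2 is available but not opened, probability 2/3; weight (1/3)·(2/3) = 2/9.
The weights sum to 5/9.
So P(the pea under cup 2 | the dealer opened cup 1) = (1/3) / (5/9) = 3/5.

3/5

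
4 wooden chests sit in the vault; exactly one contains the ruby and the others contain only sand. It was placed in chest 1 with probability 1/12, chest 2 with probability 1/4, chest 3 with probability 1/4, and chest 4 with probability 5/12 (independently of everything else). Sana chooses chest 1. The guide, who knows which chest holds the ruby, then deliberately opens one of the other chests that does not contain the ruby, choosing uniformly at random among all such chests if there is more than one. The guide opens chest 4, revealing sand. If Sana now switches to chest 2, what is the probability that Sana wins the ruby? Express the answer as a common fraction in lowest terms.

Apply Bayes' rule, conditioning on where the ruby actually is.
If it is in chest 1 (prior 1/12): the guide has 3 equally likely choices, so probability 1/3; weight (1/12)·(1/3) = 1/36.
If it is in either of chests 2 and 3 (prior 1/4 each): the guide has 2 equally likely choices, so probability 1/2; weight (1/4)·(1/2) = 1/8 each.
If it is in chest 4 (prior 5/12): the guide opened chest 4, so this case is ruled out; weight (5/12)·0 = 0.
The weights sum to 5/18.
So P(the ruby in chest 2 | the guide opened chest 4) = (1/8) / (5/18) = 9/20.

9/20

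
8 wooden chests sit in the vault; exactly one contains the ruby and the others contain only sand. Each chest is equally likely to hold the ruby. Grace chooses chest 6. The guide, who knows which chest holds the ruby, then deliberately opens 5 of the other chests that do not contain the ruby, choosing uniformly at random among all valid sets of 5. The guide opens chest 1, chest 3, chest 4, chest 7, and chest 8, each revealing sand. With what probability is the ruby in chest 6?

1/8

Condition on the true location of the ruby.
If it is in any of chests 1, 3, 4, 7, and 8 (prior 1/8 each): that chest was opened and seen not to hold the prize — ruled out; weight (1/8)·0 = 0 each.
If it is in either of chests 2 and 5 (prior 1/8 each): the guide has 6 equally likely choices, so probability 1/6; weight (1/8)·(1/6) = 1/48 each.
If it is in chest 6 (prior 1/8): the guide has 21 equally likely choices, so probability 1/21; weight (1/8)·(1/21) = 1/168.
The weights sum to 1/21.
So P(the ruby in chest 6 | the guide opened chest 1, chest 3, chest 4, chest 7, and chest 8) = (1/168) / (1/21) = 1/8.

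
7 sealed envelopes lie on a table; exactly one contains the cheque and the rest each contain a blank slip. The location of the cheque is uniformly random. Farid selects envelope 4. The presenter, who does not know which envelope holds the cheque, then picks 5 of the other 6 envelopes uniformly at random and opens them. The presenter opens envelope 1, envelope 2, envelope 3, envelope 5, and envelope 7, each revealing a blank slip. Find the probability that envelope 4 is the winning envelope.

Consider each possible location of the cheque in turn.
If it is in any of envelopes 1, 2, 3, 5, and 7 (prior 1/7 each): that envelope was opened and seen not to hold the prize — ruled out; weight (1/7)·0 = 0 each.
If it is in either of envelopes 4 and 6 (prior 1/7 each): the presenter picks exactly this set with probability 1/6 regardless, and none is the prize; weight (1/7)·(1/6) = 1/42 each.
The weights sum to 1/21.
So P(the cheque in envelope 4 | the presenter opened envelope 1, envelope 2, envelope 3, envelope 5, and envelope 7) = (1/42) / (1/21) = 1/2.

1/2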